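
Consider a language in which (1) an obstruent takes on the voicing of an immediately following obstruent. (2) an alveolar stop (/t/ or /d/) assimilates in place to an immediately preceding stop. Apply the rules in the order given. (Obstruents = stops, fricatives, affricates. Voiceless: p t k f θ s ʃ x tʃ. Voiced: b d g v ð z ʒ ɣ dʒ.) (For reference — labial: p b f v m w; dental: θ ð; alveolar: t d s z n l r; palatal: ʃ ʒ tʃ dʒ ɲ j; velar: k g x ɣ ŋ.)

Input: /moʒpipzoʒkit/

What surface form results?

[moʃpibzoʃkit]

Rule 1: /ʒ/ before /p/ (voiceless) → [ʃ]
Rule 1: /p/ before /z/ (voiced) → [b]
Rule 1: /ʒ/ before /k/ (voiceless) → [ʃ]
After rule 1: moʃpibzoʃkit
Rule 2: no segment meets the rule's conditions; no change.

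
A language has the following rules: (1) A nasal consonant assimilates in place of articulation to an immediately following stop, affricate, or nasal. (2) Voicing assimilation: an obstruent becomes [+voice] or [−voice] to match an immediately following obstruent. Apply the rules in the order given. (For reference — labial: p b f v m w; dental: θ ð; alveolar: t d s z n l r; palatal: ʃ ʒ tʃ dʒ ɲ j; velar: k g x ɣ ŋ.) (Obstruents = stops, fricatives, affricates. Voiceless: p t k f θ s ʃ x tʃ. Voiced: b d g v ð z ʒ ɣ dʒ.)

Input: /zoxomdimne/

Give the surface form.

Rule 1: /m/ before /d/ (alveolar) → [n]
Rule 1: /m/ before /n/ (alveolar) → [n]
After rule 1: zoxondinne
Rule 2: no segment meets the rule's conditions; no change.

[zoxondinne]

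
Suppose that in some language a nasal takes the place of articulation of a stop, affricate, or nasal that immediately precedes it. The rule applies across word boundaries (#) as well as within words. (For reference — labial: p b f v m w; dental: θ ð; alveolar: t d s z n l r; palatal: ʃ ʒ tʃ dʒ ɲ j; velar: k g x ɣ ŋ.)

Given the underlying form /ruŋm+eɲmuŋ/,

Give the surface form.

/m/ after /ŋ/ (velar) → [ŋ]
/m/ after /ɲ/ (palatal) → [ɲ]

[ruŋŋ+eɲɲuŋ]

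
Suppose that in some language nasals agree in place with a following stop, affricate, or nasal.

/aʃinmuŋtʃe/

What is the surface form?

[aʃimmuɲtʃe]

/n/ before /m/ (labial) → [m]
/ŋ/ before /tʃ/ (palatal) → [ɲ]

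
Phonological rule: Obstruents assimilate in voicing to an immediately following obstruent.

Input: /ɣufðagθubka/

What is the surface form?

[ɣuvðakθupka]

/f/ before /ð/ (voiced) → [v]
/g/ before /θ/ (voiceless) → [k]
/b/ before /k/ (voiceless) → [p]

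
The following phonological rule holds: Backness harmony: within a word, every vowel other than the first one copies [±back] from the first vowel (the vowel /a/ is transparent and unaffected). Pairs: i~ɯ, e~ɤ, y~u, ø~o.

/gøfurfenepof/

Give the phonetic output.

/u/ harmonizes with /ø/ ([-back]) → [y]
/o/ harmonizes with /ø/ ([-back]) → [ø]

[gøfyrfenepøf]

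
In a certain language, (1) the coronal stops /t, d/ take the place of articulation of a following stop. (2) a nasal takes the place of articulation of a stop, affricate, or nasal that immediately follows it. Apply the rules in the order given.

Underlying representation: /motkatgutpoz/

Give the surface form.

[mokkakguppoz]

Rule 1: /t/ before /k/ (velar) → [k]
Rule 1: /t/ before /g/ (velar) → [k]
Rule 1: /t/ before /p/ (labial) → [p]
After rule 1: mokkakguppoz
Rule 2: no segment meets the rule's conditions; no change.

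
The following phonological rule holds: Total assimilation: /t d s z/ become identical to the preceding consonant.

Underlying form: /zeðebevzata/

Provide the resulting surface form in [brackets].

[zeðebevvata]

/z/ after /v/ → [v] (total assimilation)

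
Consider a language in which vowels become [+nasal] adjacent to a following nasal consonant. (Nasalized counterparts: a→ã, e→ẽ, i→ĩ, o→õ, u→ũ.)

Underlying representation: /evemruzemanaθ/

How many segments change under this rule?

/e/ before nasal /m/ → [ẽ]
/e/ before nasal /m/ → [ẽ]
/a/ before nasal /n/ → [ã]
3 segments change.

3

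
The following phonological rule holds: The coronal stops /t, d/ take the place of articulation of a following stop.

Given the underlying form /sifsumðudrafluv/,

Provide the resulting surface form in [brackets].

[sifsumðudrafluv]

no segment meets the rule's conditions; no change.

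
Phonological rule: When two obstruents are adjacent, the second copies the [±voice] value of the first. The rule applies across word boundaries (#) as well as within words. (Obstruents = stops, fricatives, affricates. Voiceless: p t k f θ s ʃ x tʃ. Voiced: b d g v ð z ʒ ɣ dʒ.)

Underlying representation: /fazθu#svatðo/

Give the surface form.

/θ/ after /z/ (voiced) → [ð]
/v/ after /s/ (voiceless) → [f]
/ð/ after /t/ (voiceless) → [θ]

[fazðu#sfatθo]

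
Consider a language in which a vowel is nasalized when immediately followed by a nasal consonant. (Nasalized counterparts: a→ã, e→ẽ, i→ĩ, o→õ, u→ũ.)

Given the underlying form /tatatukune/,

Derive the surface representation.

[tatatukũne]

/u/ before nasal /n/ → [ũ]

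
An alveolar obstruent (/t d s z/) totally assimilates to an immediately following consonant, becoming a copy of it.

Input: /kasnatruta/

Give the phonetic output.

/s/ before /n/ → [n] (total assimilation)
/t/ before /r/ → [r] (total assimilation)

[kannarruta]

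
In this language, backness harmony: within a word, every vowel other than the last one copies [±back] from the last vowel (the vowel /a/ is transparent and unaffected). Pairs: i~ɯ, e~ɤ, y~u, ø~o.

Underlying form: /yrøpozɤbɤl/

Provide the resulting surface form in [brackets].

/y/ harmonizes with /ɤ/ ([+back]) → [u]
/ø/ harmonizes with /ɤ/ ([+back]) → [o]

[uropozɤbɤl]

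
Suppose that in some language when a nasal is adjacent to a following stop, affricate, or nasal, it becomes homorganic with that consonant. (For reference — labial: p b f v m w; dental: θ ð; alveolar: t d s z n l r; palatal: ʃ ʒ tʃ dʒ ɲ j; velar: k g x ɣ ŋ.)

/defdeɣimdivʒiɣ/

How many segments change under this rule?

/m/ before /d/ (alveolar) → [n]
1 segment changes.

1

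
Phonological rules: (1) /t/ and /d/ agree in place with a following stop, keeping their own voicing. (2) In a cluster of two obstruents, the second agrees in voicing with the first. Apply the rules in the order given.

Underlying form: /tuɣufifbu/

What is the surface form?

Rule 1: no segment meets the rule's conditions; no change.
After rule 1: tuɣufifbu
Rule 2: /b/ after /f/ (voiceless) → [p]

[tuɣufifpu]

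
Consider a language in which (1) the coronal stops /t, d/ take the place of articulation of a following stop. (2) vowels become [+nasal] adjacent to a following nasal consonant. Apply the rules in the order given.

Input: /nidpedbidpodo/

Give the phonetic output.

[nibpebbibpodo]

Rule 1: /d/ before /p/ (labial) → [b]
Rule 1: /d/ before /b/ (labial) → [b]
Rule 1: /d/ before /p/ (labial) → [b]
After rule 1: nibpebbibpodo
Rule 2: no segment meets the rule's conditions; no change.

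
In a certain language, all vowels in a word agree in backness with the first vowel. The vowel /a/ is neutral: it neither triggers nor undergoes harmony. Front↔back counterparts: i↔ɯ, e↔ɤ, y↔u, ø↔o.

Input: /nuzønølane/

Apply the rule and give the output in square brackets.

/ø/ harmonizes with /u/ ([+back]) → [o]
/ø/ harmonizes with /u/ ([+back]) → [o]
/e/ harmonizes with /u/ ([+back]) → [ɤ]

[nuzonolanɤ]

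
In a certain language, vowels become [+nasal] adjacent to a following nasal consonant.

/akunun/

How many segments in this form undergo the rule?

2

/u/ before nasal /n/ → [ũ]
/u/ before nasal /n/ → [ũ]
2 segments change.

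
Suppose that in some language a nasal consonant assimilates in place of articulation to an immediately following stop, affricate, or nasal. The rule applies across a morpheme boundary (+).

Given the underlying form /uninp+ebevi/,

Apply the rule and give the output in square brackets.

/n/ before /p/ (labial) → [m]

[unimp+ebevi]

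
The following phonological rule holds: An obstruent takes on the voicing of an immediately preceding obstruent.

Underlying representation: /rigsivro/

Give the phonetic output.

[rigzivro]

/s/ after /g/ (voiced) → [z]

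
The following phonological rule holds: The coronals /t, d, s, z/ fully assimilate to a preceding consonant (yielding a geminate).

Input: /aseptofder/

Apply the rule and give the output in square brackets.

/t/ after /p/ → [p] (total assimilation)
/d/ after /f/ → [f] (total assimilation)

[aseppoffer]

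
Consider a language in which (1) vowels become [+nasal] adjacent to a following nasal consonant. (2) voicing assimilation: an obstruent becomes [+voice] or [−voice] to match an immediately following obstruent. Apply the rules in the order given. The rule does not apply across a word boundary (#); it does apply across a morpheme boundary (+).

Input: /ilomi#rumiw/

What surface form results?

[ilõmi#rũmiw]

Rule 1: /o/ before nasal /m/ → [õ]
Rule 1: /u/ before nasal /m/ → [ũ]
After rule 1: ilõmi#rũmiw
Rule 2: no segment meets the rule's conditions; no change.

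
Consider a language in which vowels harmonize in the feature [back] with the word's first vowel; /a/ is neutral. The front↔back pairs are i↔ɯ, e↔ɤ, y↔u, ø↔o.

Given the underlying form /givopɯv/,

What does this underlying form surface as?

[givøpiv]

/o/ harmonizes with /i/ ([-back]) → [ø]
/ɯ/ harmonizes with /i/ ([-back]) → [i]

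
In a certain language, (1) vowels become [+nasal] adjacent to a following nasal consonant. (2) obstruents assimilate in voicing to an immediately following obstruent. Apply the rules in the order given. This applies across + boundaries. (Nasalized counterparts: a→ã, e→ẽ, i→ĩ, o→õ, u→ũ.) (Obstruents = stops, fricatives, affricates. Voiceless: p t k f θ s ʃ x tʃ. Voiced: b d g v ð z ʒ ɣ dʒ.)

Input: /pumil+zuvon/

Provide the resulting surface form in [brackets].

[pũmil+zuvõn]

Rule 1: /u/ before nasal /m/ → [ũ]
Rule 1: /o/ before nasal /n/ → [õ]
After rule 1: pũmil+zuvõn
Rule 2: no segment meets the rule's conditions; no change.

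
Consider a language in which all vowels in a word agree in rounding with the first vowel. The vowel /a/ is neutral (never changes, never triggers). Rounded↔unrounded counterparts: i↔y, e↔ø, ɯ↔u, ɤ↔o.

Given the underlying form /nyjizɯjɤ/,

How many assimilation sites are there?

/i/ harmonizes with /y/ ([+round]) → [y]
/ɯ/ harmonizes with /y/ ([+round]) → [u]
/ɤ/ harmonizes with /y/ ([+round]) → [o]
3 segments change.

3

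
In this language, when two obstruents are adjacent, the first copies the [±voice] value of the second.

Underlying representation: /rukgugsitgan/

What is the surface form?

/k/ before /g/ (voiced) → [g]
/g/ before /s/ (voiceless) → [k]
/t/ before /g/ (voiced) → [d]

[rugguksidgan]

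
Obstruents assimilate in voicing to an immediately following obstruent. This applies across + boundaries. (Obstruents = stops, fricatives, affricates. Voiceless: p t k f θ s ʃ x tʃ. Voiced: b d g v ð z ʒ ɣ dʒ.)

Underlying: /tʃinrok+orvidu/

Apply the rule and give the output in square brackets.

no segment meets the rule's conditions; no change.

[tʃinrok+orvidu]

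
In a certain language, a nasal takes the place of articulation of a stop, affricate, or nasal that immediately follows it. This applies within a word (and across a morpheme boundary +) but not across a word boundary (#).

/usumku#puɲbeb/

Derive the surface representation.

[usuŋku#pumbeb]

/m/ before /k/ (velar) → [ŋ]
/ɲ/ before /b/ (labial) → [m]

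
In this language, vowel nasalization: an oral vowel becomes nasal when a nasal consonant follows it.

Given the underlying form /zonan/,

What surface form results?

/o/ before nasal /n/ → [õ]
/a/ before nasal /n/ → [ã]

[zõnãn]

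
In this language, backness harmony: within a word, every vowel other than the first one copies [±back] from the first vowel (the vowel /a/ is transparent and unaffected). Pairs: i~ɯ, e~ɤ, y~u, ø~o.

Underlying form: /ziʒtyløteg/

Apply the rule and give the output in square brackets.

[ziʒtyløteg]

no segment meets the rule's conditions; no change.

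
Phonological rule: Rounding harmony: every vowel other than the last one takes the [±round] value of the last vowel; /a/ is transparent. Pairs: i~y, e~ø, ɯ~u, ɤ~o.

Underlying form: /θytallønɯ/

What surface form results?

/y/ harmonizes with /ɯ/ ([-round]) → [i]
/ø/ harmonizes with /ɯ/ ([-round]) → [e]

[θitallenɯ]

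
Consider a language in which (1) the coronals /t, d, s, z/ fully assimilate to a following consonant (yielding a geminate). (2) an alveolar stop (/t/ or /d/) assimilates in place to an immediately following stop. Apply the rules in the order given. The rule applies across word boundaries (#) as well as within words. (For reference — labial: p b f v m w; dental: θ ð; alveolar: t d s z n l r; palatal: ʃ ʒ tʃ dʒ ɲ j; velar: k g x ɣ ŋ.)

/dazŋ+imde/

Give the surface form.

Rule 1: /z/ before /ŋ/ → [ŋ] (total assimilation)
After rule 1: daŋŋ+imde
Rule 2: no segment meets the rule's conditions; no change.

[daŋŋ+imde]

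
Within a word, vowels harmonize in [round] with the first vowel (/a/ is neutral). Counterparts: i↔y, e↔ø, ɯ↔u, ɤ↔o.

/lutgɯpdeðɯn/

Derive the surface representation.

/ɯ/ harmonizes with /u/ ([+round]) → [u]
/e/ harmonizes with /u/ ([+round]) → [ø]
/ɯ/ harmonizes with /u/ ([+round]) → [u]

[lutgupdøðun]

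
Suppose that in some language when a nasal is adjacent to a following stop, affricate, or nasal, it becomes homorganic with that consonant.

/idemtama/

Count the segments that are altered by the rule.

1

/m/ before /t/ (alveolar) → [n]
1 segment changes.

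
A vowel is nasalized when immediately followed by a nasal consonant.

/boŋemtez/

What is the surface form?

/o/ before nasal /ŋ/ → [õ]
/e/ before nasal /m/ → [ẽ]

[bõŋẽmtez]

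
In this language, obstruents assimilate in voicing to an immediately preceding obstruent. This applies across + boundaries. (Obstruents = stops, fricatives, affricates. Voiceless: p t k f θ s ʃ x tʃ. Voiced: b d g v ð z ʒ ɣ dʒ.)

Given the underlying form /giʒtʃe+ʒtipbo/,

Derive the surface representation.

[giʒdʒe+ʒdippo]

/tʃ/ after /ʒ/ (voiced) → [dʒ]
/t/ after /ʒ/ (voiced) → [d]
/b/ after /p/ (voiceless) → [p]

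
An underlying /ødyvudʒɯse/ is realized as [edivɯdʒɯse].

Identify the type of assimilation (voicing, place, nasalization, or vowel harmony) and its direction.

vowel harmony, regressive

/ø/→[e] /y/→[i] /u/→[ɯ].
Vowels agree with the last vowel, so the harmony is regressive.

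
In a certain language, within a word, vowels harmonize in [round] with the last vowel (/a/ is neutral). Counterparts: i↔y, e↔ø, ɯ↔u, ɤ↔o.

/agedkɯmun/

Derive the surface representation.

/e/ harmonizes with /u/ ([+round]) → [ø]
/ɯ/ harmonizes with /u/ ([+round]) → [u]

[agødkumun]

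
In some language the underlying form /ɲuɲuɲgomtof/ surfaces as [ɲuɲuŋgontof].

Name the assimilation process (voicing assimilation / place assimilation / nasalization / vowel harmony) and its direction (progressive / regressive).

place assimilation, regressive

/ɲ/→[ŋ] /m/→[n].
Each target copies a feature from the following segment, so the direction is regressive.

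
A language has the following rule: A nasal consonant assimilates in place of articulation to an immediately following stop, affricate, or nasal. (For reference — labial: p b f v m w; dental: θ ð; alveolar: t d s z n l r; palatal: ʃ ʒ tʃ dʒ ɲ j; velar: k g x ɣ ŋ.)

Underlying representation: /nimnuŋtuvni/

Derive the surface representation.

[ninnuntuvni]

/m/ before /n/ (alveolar) → [n]
/ŋ/ before /t/ (alveolar) → [n]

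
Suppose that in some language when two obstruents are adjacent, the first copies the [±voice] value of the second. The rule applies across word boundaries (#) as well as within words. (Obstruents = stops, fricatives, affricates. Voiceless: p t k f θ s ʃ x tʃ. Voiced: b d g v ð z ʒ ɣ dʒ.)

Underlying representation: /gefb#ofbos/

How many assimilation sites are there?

2

/f/ before /b/ (voiced) → [v]
/f/ before /b/ (voiced) → [v]
2 segments change.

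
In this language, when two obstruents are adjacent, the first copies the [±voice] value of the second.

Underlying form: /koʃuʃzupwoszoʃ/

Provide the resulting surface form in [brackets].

[koʃuʒzupwozzoʃ]

/ʃ/ before /z/ (voiced) → [ʒ]
/s/ before /z/ (voiced) → [z]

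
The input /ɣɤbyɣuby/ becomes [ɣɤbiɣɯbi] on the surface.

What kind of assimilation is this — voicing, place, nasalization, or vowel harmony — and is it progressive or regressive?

/y/→[i] /u/→[ɯ] /y/→[i].
Vowels agree with the first vowel, so the harmony is progressive.

vowel harmony, progressive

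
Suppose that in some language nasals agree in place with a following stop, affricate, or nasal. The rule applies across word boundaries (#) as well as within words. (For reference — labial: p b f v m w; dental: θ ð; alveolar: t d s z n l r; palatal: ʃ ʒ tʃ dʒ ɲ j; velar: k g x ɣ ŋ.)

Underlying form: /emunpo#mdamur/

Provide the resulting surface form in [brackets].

/n/ before /p/ (labial) → [m]
/m/ before /d/ (alveolar) → [n]

[emumpo#ndamur]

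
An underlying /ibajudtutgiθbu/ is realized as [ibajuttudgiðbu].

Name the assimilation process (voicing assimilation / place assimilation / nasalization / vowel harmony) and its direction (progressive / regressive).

voicing assimilation, regressive

/d/→[t] /t/→[d] /θ/→[ð].
Each target copies a feature from the following segment, so the direction is regressive.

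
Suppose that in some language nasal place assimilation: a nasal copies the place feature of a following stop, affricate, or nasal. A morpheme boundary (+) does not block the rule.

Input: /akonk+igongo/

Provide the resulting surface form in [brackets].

/n/ before /k/ (velar) → [ŋ]
/n/ before /g/ (velar) → [ŋ]

[akoŋk+igoŋgo]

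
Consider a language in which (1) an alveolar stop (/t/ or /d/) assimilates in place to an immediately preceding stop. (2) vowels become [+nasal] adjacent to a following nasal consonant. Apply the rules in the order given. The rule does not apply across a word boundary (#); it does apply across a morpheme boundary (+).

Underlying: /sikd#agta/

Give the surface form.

[sikg#agka]

Rule 1: /d/ after /k/ (velar) → [g]
Rule 1: /t/ after /g/ (velar) → [k]
After rule 1: sikg#agka
Rule 2: no segment meets the rule's conditions; no change.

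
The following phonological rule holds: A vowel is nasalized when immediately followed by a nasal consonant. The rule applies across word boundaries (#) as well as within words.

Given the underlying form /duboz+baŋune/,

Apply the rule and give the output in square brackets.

[duboz+bãŋũne]

/a/ before nasal /ŋ/ → [ã]
/u/ before nasal /n/ → [ũ]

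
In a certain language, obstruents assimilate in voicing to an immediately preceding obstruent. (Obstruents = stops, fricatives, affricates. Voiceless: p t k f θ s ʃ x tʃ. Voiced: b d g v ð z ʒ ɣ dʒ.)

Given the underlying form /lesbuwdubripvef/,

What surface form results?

[lespuwdubripfef]

/b/ after /s/ (voiceless) → [p]
/v/ after /p/ (voiceless) → [f]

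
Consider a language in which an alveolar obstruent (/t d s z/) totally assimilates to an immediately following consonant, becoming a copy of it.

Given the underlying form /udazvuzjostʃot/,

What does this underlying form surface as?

/z/ before /v/ → [v] (total assimilation)
/z/ before /j/ → [j] (total assimilation)
/s/ before /tʃ/ → [tʃ] (total assimilation)

[udavvujjotʃtʃot]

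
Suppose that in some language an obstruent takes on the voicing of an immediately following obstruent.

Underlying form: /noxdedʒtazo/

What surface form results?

/x/ before /d/ (voiced) → [ɣ]
/dʒ/ before /t/ (voiceless) → [tʃ]

[noɣdetʃtazo]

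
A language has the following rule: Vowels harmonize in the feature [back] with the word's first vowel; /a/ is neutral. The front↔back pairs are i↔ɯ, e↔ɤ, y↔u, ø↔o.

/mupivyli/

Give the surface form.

/i/ harmonizes with /u/ ([+back]) → [ɯ]
/y/ harmonizes with /u/ ([+back]) → [u]
/i/ harmonizes with /u/ ([+back]) → [ɯ]

[mupɯvulɯ]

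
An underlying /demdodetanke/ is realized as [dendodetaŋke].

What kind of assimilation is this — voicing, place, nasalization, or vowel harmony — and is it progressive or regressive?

/m/→[n] /n/→[ŋ].
Each target copies a feature from the following segment, so the direction is regressive.

place assimilation, regressive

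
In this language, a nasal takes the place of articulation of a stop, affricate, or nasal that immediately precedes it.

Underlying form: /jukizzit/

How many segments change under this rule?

0

No segment meets the rule's conditions.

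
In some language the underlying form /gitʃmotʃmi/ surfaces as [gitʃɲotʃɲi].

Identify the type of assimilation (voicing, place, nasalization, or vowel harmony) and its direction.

place assimilation, progressive

/m/→[ɲ] /m/→[ɲ].
Each target copies a feature from the preceding segment, so the direction is progressive.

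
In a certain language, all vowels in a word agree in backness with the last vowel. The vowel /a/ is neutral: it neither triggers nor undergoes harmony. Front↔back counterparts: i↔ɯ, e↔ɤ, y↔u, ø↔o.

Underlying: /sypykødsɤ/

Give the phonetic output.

[supukodsɤ]

/y/ harmonizes with /ɤ/ ([+back]) → [u]
/y/ harmonizes with /ɤ/ ([+back]) → [u]
/ø/ harmonizes with /ɤ/ ([+back]) → [o]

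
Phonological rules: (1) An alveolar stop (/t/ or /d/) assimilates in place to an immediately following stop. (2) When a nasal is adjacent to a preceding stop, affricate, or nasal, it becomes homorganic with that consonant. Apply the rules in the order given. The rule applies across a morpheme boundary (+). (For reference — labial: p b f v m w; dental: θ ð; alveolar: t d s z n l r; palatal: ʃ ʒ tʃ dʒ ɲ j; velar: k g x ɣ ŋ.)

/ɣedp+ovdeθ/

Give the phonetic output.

[ɣebp+ovdeθ]

Rule 1: /d/ before /p/ (labial) → [b]
After rule 1: ɣebp+ovdeθ
Rule 2: no segment meets the rule's conditions; no change.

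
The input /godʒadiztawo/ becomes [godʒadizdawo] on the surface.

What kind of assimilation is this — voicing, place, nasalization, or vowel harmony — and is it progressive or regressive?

/t/→[d].
Each target copies a feature from the preceding segment, so the direction is progressive.

voicing assimilation, progressive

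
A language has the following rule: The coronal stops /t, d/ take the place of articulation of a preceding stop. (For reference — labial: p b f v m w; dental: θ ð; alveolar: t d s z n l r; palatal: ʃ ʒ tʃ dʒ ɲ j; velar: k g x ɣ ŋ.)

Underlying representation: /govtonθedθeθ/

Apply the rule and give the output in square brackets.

no segment meets the rule's conditions; no change.

[govtonθedθeθ]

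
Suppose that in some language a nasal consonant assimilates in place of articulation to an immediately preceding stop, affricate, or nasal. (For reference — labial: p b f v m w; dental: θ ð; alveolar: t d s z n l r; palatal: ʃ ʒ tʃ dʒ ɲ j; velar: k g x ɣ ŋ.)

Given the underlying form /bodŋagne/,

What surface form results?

/ŋ/ after /d/ (alveolar) → [n]
/n/ after /g/ (velar) → [ŋ]

[bodnagŋe]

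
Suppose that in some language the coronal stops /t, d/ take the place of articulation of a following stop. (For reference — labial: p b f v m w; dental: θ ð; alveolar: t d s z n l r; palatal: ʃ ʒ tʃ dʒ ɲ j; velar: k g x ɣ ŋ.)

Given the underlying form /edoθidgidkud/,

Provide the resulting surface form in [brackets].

/d/ before /g/ (velar) → [g]
/d/ before /k/ (velar) → [g]

[edoθiggigkud]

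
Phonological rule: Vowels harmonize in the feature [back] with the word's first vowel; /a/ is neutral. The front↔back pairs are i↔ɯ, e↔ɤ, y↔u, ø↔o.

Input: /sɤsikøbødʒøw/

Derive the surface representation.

/i/ harmonizes with /ɤ/ ([+back]) → [ɯ]
/ø/ harmonizes with /ɤ/ ([+back]) → [o]
/ø/ harmonizes with /ɤ/ ([+back]) → [o]
/ø/ harmonizes with /ɤ/ ([+back]) → [o]

[sɤsɯkobodʒow]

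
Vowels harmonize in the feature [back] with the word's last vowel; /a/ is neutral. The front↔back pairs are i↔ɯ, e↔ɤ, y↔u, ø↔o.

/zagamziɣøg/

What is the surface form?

[zagamziɣøg]

no segment meets the rule's conditions; no change.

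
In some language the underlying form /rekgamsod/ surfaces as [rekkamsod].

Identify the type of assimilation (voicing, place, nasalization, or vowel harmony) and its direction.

/g/→[k].
Each target copies a feature from the preceding segment, so the direction is progressive.

voicing assimilation, progressive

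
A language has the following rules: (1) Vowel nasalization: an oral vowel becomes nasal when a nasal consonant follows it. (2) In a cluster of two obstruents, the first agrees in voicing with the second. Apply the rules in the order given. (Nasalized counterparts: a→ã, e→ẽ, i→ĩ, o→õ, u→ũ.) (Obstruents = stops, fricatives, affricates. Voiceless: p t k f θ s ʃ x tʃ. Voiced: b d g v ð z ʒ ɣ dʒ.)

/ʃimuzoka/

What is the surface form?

Rule 1: /i/ before nasal /m/ → [ĩ]
After rule 1: ʃĩmuzoka
Rule 2: no segment meets the rule's conditions; no change.

[ʃĩmuzoka]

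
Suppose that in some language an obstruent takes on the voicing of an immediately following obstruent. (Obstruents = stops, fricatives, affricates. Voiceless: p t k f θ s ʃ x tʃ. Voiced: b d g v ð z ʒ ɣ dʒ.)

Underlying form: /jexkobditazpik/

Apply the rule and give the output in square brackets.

/z/ before /p/ (voiceless) → [s]

[jexkobditaspik]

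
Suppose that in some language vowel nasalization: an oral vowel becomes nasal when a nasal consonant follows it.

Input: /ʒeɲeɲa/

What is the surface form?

/e/ before nasal /ɲ/ → [ẽ]
/e/ before nasal /ɲ/ → [ẽ]

[ʒẽɲẽɲa]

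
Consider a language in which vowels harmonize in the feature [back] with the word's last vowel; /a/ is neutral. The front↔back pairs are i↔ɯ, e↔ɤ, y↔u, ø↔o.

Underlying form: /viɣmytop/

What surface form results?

[vɯɣmutop]

/i/ harmonizes with /o/ ([+back]) → [ɯ]
/y/ harmonizes with /o/ ([+back]) → [u]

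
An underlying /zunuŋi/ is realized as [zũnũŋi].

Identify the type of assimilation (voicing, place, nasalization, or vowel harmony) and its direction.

nasalization, regressive

/u/→[ũ] /u/→[ũ].
Each target copies a feature from the following segment, so the direction is regressive.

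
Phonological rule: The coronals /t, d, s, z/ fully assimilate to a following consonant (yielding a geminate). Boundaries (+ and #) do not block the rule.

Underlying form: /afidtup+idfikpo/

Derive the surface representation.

[afittup+iffikpo]

/d/ before /t/ → [t] (total assimilation)
/d/ before /f/ → [f] (total assimilation)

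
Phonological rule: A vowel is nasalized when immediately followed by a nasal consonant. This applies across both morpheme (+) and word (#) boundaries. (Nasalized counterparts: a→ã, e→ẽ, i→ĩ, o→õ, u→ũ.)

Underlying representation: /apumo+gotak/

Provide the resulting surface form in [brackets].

/u/ before nasal /m/ → [ũ]

[apũmo+gotak]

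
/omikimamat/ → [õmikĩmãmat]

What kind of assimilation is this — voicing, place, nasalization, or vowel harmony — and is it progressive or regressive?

nasalization, regressive

/o/→[õ] /i/→[ĩ] /a/→[ã].
Each target copies a feature from the following segment, so the direction is regressive.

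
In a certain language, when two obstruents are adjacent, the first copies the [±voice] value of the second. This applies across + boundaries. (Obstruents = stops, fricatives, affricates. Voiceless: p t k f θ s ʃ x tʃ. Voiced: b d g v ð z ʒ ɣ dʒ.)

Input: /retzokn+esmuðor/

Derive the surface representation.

[redzokn+esmuðor]

/t/ before /z/ (voiced) → [d]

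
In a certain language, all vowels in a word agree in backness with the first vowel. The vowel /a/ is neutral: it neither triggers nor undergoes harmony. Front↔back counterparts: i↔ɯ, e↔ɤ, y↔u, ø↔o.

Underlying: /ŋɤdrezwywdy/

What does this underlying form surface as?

/e/ harmonizes with /ɤ/ ([+back]) → [ɤ]
/y/ harmonizes with /ɤ/ ([+back]) → [u]
/y/ harmonizes with /ɤ/ ([+back]) → [u]

[ŋɤdrɤzwuwdu]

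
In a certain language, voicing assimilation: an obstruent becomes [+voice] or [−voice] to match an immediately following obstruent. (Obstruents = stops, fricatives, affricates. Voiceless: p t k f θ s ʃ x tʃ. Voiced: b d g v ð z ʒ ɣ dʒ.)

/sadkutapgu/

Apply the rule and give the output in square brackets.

[satkutabgu]

/d/ before /k/ (voiceless) → [t]
/p/ before /g/ (voiced) → [b]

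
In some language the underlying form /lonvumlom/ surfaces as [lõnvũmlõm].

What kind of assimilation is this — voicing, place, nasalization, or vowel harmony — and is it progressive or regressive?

/o/→[õ] /u/→[ũ] /o/→[õ].
Each target copies a feature from the following segment, so the direction is regressive.

nasalization, regressive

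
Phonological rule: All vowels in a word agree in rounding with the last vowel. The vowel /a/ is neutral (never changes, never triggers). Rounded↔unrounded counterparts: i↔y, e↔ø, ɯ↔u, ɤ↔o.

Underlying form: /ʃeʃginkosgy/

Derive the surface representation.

[ʃøʃgynkosgy]

/e/ harmonizes with /y/ ([+round]) → [ø]
/i/ harmonizes with /y/ ([+round]) → [y]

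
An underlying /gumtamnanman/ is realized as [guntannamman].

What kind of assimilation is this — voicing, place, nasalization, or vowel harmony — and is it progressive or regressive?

place assimilation, regressive

/m/→[n] /m/→[n] /n/→[m].
Each target copies a feature from the following segment, so the direction is regressive.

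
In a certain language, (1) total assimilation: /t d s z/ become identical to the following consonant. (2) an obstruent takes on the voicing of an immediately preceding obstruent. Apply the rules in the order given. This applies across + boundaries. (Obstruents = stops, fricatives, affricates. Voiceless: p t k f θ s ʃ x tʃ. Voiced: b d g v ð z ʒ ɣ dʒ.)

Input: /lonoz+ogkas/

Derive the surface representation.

[lonoz+oggas]

Rule 1: no segment meets the rule's conditions; no change.
After rule 1: lonoz+ogkas
Rule 2: /k/ after /g/ (voiced) → [g]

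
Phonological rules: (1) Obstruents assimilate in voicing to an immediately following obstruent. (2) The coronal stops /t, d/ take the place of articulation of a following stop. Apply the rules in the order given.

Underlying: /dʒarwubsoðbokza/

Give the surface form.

[dʒarwupsoðbogza]

Rule 1: /b/ before /s/ (voiceless) → [p]
Rule 1: /k/ before /z/ (voiced) → [g]
After rule 1: dʒarwupsoðbogza
Rule 2: no segment meets the rule's conditions; no change.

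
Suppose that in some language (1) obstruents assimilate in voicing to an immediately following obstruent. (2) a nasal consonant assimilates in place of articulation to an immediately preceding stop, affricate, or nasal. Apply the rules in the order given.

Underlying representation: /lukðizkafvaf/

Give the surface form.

[lugðiskavvaf]

Rule 1: /k/ before /ð/ (voiced) → [g]
Rule 1: /z/ before /k/ (voiceless) → [s]
Rule 1: /f/ before /v/ (voiced) → [v]
After rule 1: lugðiskavvaf
Rule 2: no segment meets the rule's conditions; no change.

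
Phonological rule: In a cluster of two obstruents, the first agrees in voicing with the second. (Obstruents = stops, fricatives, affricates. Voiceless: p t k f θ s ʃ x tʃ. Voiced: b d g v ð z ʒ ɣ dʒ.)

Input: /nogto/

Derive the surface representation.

[nokto]

/g/ before /t/ (voiceless) → [k]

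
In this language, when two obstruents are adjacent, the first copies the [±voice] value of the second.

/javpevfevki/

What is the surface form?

/v/ before /p/ (voiceless) → [f]
/v/ before /f/ (voiceless) → [f]
/v/ before /k/ (voiceless) → [f]

[jafpeffefki]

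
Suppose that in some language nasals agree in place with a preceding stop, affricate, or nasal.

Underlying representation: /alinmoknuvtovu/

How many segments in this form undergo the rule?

/m/ after /n/ (alveolar) → [n]
/n/ after /k/ (velar) → [ŋ]
2 segments change.

2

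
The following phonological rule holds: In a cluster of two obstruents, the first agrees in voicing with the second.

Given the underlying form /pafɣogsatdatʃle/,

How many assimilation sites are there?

/f/ before /ɣ/ (voiced) → [v]
/g/ before /s/ (voiceless) → [k]
/t/ before /d/ (voiced) → [d]
3 segments change.

3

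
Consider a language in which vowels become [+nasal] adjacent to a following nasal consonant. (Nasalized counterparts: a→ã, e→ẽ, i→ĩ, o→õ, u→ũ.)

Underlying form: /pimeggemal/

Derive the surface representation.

[pĩmeggẽmal]

/i/ before nasal /m/ → [ĩ]
/e/ before nasal /m/ → [ẽ]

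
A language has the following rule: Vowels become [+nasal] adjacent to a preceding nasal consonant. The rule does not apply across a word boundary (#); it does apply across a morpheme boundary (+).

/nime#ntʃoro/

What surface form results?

/i/ after nasal /n/ → [ĩ]
/e/ after nasal /m/ → [ẽ]

[nĩmẽ#ntʃoro]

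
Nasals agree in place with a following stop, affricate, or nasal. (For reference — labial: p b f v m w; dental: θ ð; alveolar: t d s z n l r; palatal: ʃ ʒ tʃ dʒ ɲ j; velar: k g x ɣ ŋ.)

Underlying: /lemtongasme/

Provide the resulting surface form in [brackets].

[lentoŋgasme]

/m/ before /t/ (alveolar) → [n]
/n/ before /g/ (velar) → [ŋ]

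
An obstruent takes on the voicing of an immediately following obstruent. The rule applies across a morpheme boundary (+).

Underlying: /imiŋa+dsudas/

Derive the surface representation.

/d/ before /s/ (voiceless) → [t]

[imiŋa+tsudas]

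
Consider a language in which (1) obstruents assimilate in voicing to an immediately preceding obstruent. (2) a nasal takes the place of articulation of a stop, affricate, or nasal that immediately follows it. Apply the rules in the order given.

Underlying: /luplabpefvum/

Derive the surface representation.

[luplabbeffum]

Rule 1: /p/ after /b/ (voiced) → [b]
Rule 1: /v/ after /f/ (voiceless) → [f]
After rule 1: luplabbeffum
Rule 2: no segment meets the rule's conditions; no change.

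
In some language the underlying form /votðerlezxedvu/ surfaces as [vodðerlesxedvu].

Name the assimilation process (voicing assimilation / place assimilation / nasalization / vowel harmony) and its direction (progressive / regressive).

/t/→[d] /z/→[s].
Each target copies a feature from the following segment, so the direction is regressive.

voicing assimilation, regressive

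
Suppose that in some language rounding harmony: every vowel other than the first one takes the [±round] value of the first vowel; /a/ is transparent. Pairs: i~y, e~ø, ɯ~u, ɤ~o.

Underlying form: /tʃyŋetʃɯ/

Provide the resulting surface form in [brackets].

/e/ harmonizes with /y/ ([+round]) → [ø]
/ɯ/ harmonizes with /y/ ([+round]) → [u]

[tʃyŋøtʃu]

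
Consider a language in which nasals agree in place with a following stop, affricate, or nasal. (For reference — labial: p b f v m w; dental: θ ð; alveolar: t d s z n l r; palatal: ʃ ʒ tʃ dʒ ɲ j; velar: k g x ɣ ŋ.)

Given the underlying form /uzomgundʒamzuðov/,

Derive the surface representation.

[uzoŋguɲdʒamzuðov]

/m/ before /g/ (velar) → [ŋ]
/n/ before /dʒ/ (palatal) → [ɲ]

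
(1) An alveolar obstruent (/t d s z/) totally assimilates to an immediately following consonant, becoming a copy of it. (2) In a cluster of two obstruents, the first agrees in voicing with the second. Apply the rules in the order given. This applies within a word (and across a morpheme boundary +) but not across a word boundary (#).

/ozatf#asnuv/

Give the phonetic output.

[ozaff#annuv]

Rule 1: /t/ before /f/ → [f] (total assimilation)
Rule 1: /s/ before /n/ → [n] (total assimilation)
After rule 1: ozaff#annuv
Rule 2: no segment meets the rule's conditions; no change.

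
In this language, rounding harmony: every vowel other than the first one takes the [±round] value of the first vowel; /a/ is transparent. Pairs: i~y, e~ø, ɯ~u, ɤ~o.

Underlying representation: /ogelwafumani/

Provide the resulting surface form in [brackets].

[ogølwafumany]

/e/ harmonizes with /o/ ([+round]) → [ø]
/i/ harmonizes with /o/ ([+round]) → [y]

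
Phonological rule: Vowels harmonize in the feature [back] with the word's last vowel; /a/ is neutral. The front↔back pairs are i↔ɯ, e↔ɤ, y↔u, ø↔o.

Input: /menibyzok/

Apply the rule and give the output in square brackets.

[mɤnɯbuzok]

/e/ harmonizes with /o/ ([+back]) → [ɤ]
/i/ harmonizes with /o/ ([+back]) → [ɯ]
/y/ harmonizes with /o/ ([+back]) → [u]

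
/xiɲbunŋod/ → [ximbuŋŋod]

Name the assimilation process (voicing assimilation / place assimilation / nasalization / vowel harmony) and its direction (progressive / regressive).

/ɲ/→[m] /n/→[ŋ].
Each target copies a feature from the following segment, so the direction is regressive.

place assimilation, regressive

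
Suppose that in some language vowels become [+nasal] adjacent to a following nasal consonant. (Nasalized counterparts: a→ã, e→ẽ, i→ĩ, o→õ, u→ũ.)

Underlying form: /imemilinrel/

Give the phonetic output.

/i/ before nasal /m/ → [ĩ]
/e/ before nasal /m/ → [ẽ]
/i/ before nasal /n/ → [ĩ]

[ĩmẽmilĩnrel]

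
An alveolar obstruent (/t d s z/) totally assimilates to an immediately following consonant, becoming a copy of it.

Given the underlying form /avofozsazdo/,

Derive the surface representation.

/z/ before /s/ → [s] (total assimilation)
/z/ before /d/ → [d] (total assimilation)

[avofossaddo]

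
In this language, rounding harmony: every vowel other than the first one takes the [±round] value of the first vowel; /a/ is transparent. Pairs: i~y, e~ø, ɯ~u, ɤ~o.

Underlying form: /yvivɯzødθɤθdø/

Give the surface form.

/i/ harmonizes with /y/ ([+round]) → [y]
/ɯ/ harmonizes with /y/ ([+round]) → [u]
/ɤ/ harmonizes with /y/ ([+round]) → [o]

[yvyvuzødθoθdø]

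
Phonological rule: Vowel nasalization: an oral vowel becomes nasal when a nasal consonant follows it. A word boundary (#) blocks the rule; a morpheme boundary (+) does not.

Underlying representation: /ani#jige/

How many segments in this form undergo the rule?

/a/ before nasal /n/ → [ã]
1 segment changes.

1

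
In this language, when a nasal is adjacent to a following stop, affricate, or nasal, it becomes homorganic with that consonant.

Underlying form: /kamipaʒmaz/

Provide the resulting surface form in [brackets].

[kamipaʒmaz]

no segment meets the rule's conditions; no change.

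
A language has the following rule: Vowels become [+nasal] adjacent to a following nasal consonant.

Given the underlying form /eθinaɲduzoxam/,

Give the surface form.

[eθĩnãɲduzoxãm]

/i/ before nasal /n/ → [ĩ]
/a/ before nasal /ɲ/ → [ã]
/a/ before nasal /m/ → [ã]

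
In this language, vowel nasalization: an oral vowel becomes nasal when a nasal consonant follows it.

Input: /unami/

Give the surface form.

/u/ before nasal /n/ → [ũ]
/a/ before nasal /m/ → [ã]

[ũnãmi]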